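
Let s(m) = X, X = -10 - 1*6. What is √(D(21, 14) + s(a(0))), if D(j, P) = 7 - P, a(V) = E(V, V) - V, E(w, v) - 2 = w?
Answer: I*√23 ≈ 4.7958*I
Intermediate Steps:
E(w, v) = 2 + w
a(V) = 2 (a(V) = (2 + V) - V = 2)
X = -16 (X = -10 - 6 = -16)
s(m) = -16
√(D(21, 14) + s(a(0))) = √((7 - 1*14) - 16) = √((7 - 14) - 16) = √(-7 - 16) = √(-23) = I*√23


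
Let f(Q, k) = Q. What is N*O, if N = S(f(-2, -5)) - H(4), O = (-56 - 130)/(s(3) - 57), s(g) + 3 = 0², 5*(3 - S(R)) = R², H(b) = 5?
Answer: -217/25 ≈ -8.6800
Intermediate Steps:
S(R) = 3 - R²/5
s(g) = -3 (s(g) = -3 + 0² = -3 + 0 = -3)
O = 31/10 (O = (-56 - 130)/(-3 - 57) = -186/(-60) = -186*(-1/60) = 31/10 ≈ 3.1000)
N = -14/5 (N = (3 - ⅕*(-2)²) - 1*5 = (3 - ⅕*4) - 5 = (3 - ⅘) - 5 = 11/5 - 5 = -14/5 ≈ -2.8000)
N*O = -14/5*31/10 = -217/25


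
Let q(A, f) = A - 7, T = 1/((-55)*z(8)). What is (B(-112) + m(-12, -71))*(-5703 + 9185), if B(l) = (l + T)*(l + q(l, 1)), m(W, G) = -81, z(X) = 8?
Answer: 1796121801/20 ≈ 8.9806e+7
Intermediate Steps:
T = -1/440 (T = 1/(-55*8) = -1/55*⅛ = -1/440 ≈ -0.0022727)
q(A, f) = -7 + A
B(l) = (-7 + 2*l)*(-1/440 + l) (B(l) = (l - 1/440)*(l + (-7 + l)) = (-1/440 + l)*(-7 + 2*l) = (-7 + 2*l)*(-1/440 + l))
(B(-112) + m(-12, -71))*(-5703 + 9185) = ((7/440 + 2*(-112)² - 1541/220*(-112)) - 81)*(-5703 + 9185) = ((7/440 + 2*12544 + 43148/55) - 81)*3482 = ((7/440 + 25088 + 43148/55) - 81)*3482 = (1034901/40 - 81)*3482 = (1031661/40)*3482 = 1796121801/20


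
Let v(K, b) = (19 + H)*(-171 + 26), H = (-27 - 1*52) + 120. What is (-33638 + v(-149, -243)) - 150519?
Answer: -192857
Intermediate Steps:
H = 41 (H = (-27 - 52) + 120 = -79 + 120 = 41)
v(K, b) = -8700 (v(K, b) = (19 + 41)*(-171 + 26) = 60*(-145) = -8700)
(-33638 + v(-149, -243)) - 150519 = (-33638 - 8700) - 150519 = -42338 - 150519 = -192857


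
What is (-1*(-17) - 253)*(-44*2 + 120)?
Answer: -7552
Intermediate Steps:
(-1*(-17) - 253)*(-44*2 + 120) = (17 - 253)*(-88 + 120) = -236*32 = -7552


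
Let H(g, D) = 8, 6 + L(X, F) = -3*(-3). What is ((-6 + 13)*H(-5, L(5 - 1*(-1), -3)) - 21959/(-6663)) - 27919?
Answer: -185629210/6663 ≈ -27860.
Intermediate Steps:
L(X, F) = 3 (L(X, F) = -6 - 3*(-3) = -6 + 9 = 3)
((-6 + 13)*H(-5, L(5 - 1*(-1), -3)) - 21959/(-6663)) - 27919 = ((-6 + 13)*8 - 21959/(-6663)) - 27919 = (7*8 - 21959*(-1/6663)) - 27919 = (56 + 21959/6663) - 27919 = 395087/6663 - 27919 = -185629210/6663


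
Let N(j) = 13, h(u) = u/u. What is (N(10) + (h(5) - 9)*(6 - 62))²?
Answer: 212521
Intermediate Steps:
h(u) = 1
(N(10) + (h(5) - 9)*(6 - 62))² = (13 + (1 - 9)*(6 - 62))² = (13 - 8*(-56))² = (13 + 448)² = 461² = 212521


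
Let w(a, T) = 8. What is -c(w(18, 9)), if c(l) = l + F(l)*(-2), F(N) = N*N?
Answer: 120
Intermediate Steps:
F(N) = N²
c(l) = l - 2*l² (c(l) = l + l²*(-2) = l - 2*l²)
-c(w(18, 9)) = -8*(1 - 2*8) = -8*(1 - 16) = -8*(-15) = -1*(-120) = 120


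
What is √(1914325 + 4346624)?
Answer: 3*√695661 ≈ 2502.2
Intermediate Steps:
√(1914325 + 4346624) = √6260949 = 3*√695661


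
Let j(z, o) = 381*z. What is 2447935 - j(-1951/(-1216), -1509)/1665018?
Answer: 1652080232685983/674887296 ≈ 2.4479e+6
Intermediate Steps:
2447935 - j(-1951/(-1216), -1509)/1665018 = 2447935 - 381*(-1951/(-1216))/1665018 = 2447935 - 381*(-1951*(-1/1216))/1665018 = 2447935 - 381*(1951/1216)/1665018 = 2447935 - 743331/(1216*1665018) = 2447935 - 1*247777/674887296 = 2447935 - 247777/674887296 = 1652080232685983/674887296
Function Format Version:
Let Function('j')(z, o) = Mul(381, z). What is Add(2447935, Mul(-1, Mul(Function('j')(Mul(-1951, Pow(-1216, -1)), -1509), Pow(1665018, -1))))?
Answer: Rational(1652080232685983, 674887296) ≈ 2.4479e+6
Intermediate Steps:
Add(2447935, Mul(-1, Mul(Function('j')(Mul(-1951, Pow(-1216, -1)), -1509), Pow(1665018, -1)))) = Add(2447935, Mul(-1, Mul(Mul(381, Mul(-1951, Pow(-1216, -1))), Pow(1665018, -1)))) = Add(2447935, Mul(-1, Mul(Mul(381, Mul(-1951, Rational(-1, 1216))), Rational(1, 1665018)))) = Add(2447935, Mul(-1, Mul(Mul(381, Rational(1951, 1216)), Rational(1, 1665018)))) = Add(2447935, Mul(-1, Mul(Rational(743331, 1216), Rational(1, 1665018)))) = Add(2447935, Mul(-1, Rational(247777, 674887296))) = Add(2447935, Rational(-247777, 674887296)) = Rational(1652080232685983, 674887296)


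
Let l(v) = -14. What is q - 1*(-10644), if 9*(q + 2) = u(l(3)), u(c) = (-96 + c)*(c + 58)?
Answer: 90938/9 ≈ 10104.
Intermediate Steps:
u(c) = (-96 + c)*(58 + c)
q = -4858/9 (q = -2 + (-5568 + (-14)**2 - 38*(-14))/9 = -2 + (-5568 + 196 + 532)/9 = -2 + (1/9)*(-4840) = -2 - 4840/9 = -4858/9 ≈ -539.78)
q - 1*(-10644) = -4858/9 - 1*(-10644) = -4858/9 + 10644 = 90938/9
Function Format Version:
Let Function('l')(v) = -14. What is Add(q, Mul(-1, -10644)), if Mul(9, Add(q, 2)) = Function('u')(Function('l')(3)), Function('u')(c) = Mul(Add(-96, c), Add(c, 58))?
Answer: Rational(90938, 9) ≈ 10104.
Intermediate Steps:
Function('u')(c) = Mul(Add(-96, c), Add(58, c))
q = Rational(-4858, 9) (q = Add(-2, Mul(Rational(1, 9), Add(-5568, Pow(-14, 2), Mul(-38, -14)))) = Add(-2, Mul(Rational(1, 9), Add(-5568, 196, 532))) = Add(-2, Mul(Rational(1, 9), -4840)) = Add(-2, Rational(-4840, 9)) = Rational(-4858, 9) ≈ -539.78)
Add(q, Mul(-1, -10644)) = Add(Rational(-4858, 9), Mul(-1, -10644)) = Add(Rational(-4858, 9), 10644) = Rational(90938, 9)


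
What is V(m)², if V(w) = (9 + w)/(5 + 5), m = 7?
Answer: 64/25 ≈ 2.5600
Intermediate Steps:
V(w) = 9/10 + w/10 (V(w) = (9 + w)/10 = (9 + w)*(⅒) = 9/10 + w/10)
V(m)² = (9/10 + (⅒)*7)² = (9/10 + 7/10)² = (8/5)² = 64/25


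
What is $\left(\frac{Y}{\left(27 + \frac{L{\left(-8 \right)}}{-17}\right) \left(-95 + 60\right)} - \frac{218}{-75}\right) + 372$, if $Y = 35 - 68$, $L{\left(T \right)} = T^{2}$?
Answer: $\frac{15550937}{41475} \approx 374.95$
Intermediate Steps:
$Y = -33$
$\left(\frac{Y}{\left(27 + \frac{L{\left(-8 \right)}}{-17}\right) \left(-95 + 60\right)} - \frac{218}{-75}\right) + 372 = \left(- \frac{33}{\left(27 + \frac{\left(-8\right)^{2}}{-17}\right) \left(-95 + 60\right)} - \frac{218}{-75}\right) + 372 = \left(- \frac{33}{\left(27 + 64 \left(- \frac{1}{17}\right)\right) \left(-35\right)} - - \frac{218}{75}\right) + 372 = \left(- \frac{33}{\left(27 - \frac{64}{17}\right) \left(-35\right)} + \frac{218}{75}\right) + 372 = \left(- \frac{33}{\frac{395}{17} \left(-35\right)} + \frac{218}{75}\right) + 372 = \left(- \frac{33}{- \frac{13825}{17}} + \frac{218}{75}\right) + 372 = \left(\left(-33\right) \left(- \frac{17}{13825}\right) + \frac{218}{75}\right) + 372 = \left(\frac{561}{13825} + \frac{218}{75}\right) + 372 = \frac{122237}{41475} + 372 = \frac{15550937}{41475}$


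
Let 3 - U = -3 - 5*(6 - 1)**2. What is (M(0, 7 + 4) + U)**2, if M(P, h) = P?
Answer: 17161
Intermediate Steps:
U = 131 (U = 3 - (-3 - 5*(6 - 1)**2) = 3 - (-3 - 5*5**2) = 3 - (-3 - 5*25) = 3 - (-3 - 125) = 3 - 1*(-128) = 3 + 128 = 131)
(M(0, 7 + 4) + U)**2 = (0 + 131)**2 = 131**2 = 17161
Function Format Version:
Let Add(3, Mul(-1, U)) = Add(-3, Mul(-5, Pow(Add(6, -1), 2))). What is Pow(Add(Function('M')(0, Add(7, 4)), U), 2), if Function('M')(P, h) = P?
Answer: 17161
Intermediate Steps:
U = 131 (U = Add(3, Mul(-1, Add(-3, Mul(-5, Pow(Add(6, -1), 2))))) = Add(3, Mul(-1, Add(-3, Mul(-5, Pow(5, 2))))) = Add(3, Mul(-1, Add(-3, Mul(-5, 25)))) = Add(3, Mul(-1, Add(-3, -125))) = Add(3, Mul(-1, -128)) = Add(3, 128) = 131)
Pow(Add(Function('M')(0, Add(7, 4)), U), 2) = Pow(Add(0, 131), 2) = Pow(131, 2) = 17161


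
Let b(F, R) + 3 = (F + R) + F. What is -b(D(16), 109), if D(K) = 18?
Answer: -142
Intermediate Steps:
b(F, R) = -3 + R + 2*F (b(F, R) = -3 + ((F + R) + F) = -3 + (R + 2*F) = -3 + R + 2*F)
-b(D(16), 109) = -(-3 + 109 + 2*18) = -(-3 + 109 + 36) = -1*142 = -142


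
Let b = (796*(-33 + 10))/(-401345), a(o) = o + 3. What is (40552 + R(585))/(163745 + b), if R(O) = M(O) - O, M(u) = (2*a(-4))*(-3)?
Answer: 16042963685/65718255333 ≈ 0.24412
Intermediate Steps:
a(o) = 3 + o
M(u) = 6 (M(u) = (2*(3 - 4))*(-3) = (2*(-1))*(-3) = -2*(-3) = 6)
b = 18308/401345 (b = (796*(-23))*(-1/401345) = -18308*(-1/401345) = 18308/401345 ≈ 0.045617)
R(O) = 6 - O
(40552 + R(585))/(163745 + b) = (40552 + (6 - 1*585))/(163745 + 18308/401345) = (40552 + (6 - 585))/(65718255333/401345) = (40552 - 579)*(401345/65718255333) = 39973*(401345/65718255333) = 16042963685/65718255333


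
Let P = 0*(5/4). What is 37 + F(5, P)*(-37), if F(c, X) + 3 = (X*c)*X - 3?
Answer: 259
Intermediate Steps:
P = 0 (P = 0*(5*(1/4)) = 0*(5/4) = 0)
F(c, X) = -6 + c*X**2 (F(c, X) = -3 + ((X*c)*X - 3) = -3 + (c*X**2 - 3) = -3 + (-3 + c*X**2) = -6 + c*X**2)
37 + F(5, P)*(-37) = 37 + (-6 + 5*0**2)*(-37) = 37 + (-6 + 5*0)*(-37) = 37 + (-6 + 0)*(-37) = 37 - 6*(-37) = 37 + 222 = 259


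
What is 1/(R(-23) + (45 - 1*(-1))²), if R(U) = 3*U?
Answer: 1/2047 ≈ 0.00048852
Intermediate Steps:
1/(R(-23) + (45 - 1*(-1))²) = 1/(3*(-23) + (45 - 1*(-1))²) = 1/(-69 + (45 + 1)²) = 1/(-69 + 46²) = 1/(-69 + 2116) = 1/2047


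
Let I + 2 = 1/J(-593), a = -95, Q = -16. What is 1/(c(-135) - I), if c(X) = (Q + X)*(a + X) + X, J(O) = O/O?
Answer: 1/34596 ≈ 2.8905e-5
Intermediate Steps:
J(O) = 1
c(X) = X + (-95 + X)*(-16 + X) (c(X) = (-16 + X)*(-95 + X) + X = (-95 + X)*(-16 + X) + X = X + (-95 + X)*(-16 + X))
I = -1 (I = -2 + 1/1 = -2 + 1 = -1)
1/(c(-135) - I) = 1/((1520 + (-135)² - 110*(-135)) - 1*(-1)) = 1/((1520 + 18225 + 14850) + 1) = 1/(34595 + 1) = 1/34596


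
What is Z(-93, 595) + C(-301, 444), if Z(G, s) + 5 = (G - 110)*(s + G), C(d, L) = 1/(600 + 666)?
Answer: -129019325/1266 ≈ -1.0191e+5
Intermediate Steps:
C(d, L) = 1/1266
Z(G, s) = -5 + (-110 + G)*(G + s) (Z(G, s) = -5 + (G - 110)*(s + G) = -5 + (-110 + G)*(G + s))
Z(-93, 595) + C(-301, 444) = (-5 + (-93)**2 - 110*(-93) - 110*595 - 93*595) + 1/1266 = (-5 + 8649 + 10230 - 65450 - 55335) + 1/1266 = -101911 + 1/1266 = -129019325/1266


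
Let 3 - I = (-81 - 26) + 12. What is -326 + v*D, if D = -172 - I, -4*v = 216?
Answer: 14254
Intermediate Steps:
v = -54 (v = -¼*216 = -54)
I = 98 (I = 3 - ((-81 - 26) + 12) = 3 - (-107 + 12) = 3 - 1*(-95) = 3 + 95 = 98)
D = -270 (D = -172 - 1*98 = -172 - 98 = -270)
-326 + v*D = -326 - 54*(-270) = -326 + 14580 = 14254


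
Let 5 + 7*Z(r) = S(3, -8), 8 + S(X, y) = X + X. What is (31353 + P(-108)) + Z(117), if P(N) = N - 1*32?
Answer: 31212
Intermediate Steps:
P(N) = -32 + N (P(N) = N - 32 = -32 + N)
S(X, y) = -8 + 2*X (S(X, y) = -8 + (X + X) = -8 + 2*X)
Z(r) = -1 (Z(r) = -5/7 + (-8 + 2*3)/7 = -5/7 + (-8 + 6)/7 = -5/7 + (⅐)*(-2) = -5/7 - 2/7 = -1)
(31353 + P(-108)) + Z(117) = (31353 + (-32 - 108)) - 1 = (31353 - 140) - 1 = 31213 - 1 = 31212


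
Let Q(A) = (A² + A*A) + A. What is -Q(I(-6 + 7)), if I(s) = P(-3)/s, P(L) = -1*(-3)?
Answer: -21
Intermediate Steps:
P(L) = 3
I(s) = 3/s
Q(A) = A + 2*A² (Q(A) = (A² + A²) + A = 2*A² + A = A + 2*A²)
-Q(I(-6 + 7)) = -3/(-6 + 7)*(1 + 2*(3/(-6 + 7))) = -3/1*(1 + 2*(3/1)) = -3*1*(1 + 2*(3*1)) = -3*(1 + 2*3) = -3*(1 + 6) = -3*7 = -1*21 = -21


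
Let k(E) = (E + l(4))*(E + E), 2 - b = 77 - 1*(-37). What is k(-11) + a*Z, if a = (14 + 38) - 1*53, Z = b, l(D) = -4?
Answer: 442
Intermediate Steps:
b = -112 (b = 2 - (77 - 1*(-37)) = 2 - (77 + 37) = 2 - 1*114 = 2 - 114 = -112)
Z = -112
k(E) = 2*E*(-4 + E) (k(E) = (E - 4)*(E + E) = (-4 + E)*(2*E) = 2*E*(-4 + E))
a = -1 (a = 52 - 53 = -1)
k(-11) + a*Z = 2*(-11)*(-4 - 11) - 1*(-112) = 2*(-11)*(-15) + 112 = 330 + 112 = 442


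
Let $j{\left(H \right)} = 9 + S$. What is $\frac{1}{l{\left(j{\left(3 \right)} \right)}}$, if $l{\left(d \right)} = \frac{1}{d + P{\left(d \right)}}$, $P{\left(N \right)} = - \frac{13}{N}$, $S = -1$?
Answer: $\frac{51}{8} \approx 6.375$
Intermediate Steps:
$j{\left(H \right)} = 8$ ($j{\left(H \right)} = 9 - 1 = 8$)
$l{\left(d \right)} = \frac{1}{d - \frac{13}{d}}$
$\frac{1}{l{\left(j{\left(3 \right)} \right)}} = \frac{1}{8 \frac{1}{-13 + 8^{2}}} = \frac{1}{8 \frac{1}{-13 + 64}} = \frac{1}{8 \cdot \frac{1}{51}} = \frac{1}{\frac{8}{51}} = \frac{51}{8}$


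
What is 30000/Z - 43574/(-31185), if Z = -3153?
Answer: -266053726/32775435 ≈ -8.1175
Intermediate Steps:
30000/Z - 43574/(-31185) = 30000/(-3153) - 43574/(-31185) = 30000*(-1/3153) - 43574*(-1/31185) = -10000/1051 + 43574/31185 = -266053726/32775435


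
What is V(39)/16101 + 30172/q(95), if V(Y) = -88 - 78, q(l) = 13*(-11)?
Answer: -485823110/2302443 ≈ -211.00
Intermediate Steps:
q(l) = -143
V(Y) = -166
V(39)/16101 + 30172/q(95) = -166/16101 + 30172/(-143) = -166*1/16101 + 30172*(-1/143) = -166/16101 - 30172/143 = -485823110/2302443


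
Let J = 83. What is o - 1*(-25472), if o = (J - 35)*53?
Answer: 28016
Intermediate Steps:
o = 2544 (o = (83 - 35)*53 = 48*53 = 2544)
o - 1*(-25472) = 2544 - 1*(-25472) = 2544 + 25472 = 28016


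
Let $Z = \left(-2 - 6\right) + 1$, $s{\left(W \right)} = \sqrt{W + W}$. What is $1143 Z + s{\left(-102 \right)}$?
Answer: $-8001 + 2 i \sqrt{51} \approx -8001.0 + 14.283 i$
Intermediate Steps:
$s{\left(W \right)} = \sqrt{2} \sqrt{W}$ ($s{\left(W \right)} = \sqrt{2 W} = \sqrt{2} \sqrt{W}$)
$Z = -7$ ($Z = -8 + 1 = -7$)
$1143 Z + s{\left(-102 \right)} = 1143 \left(-7\right) + \sqrt{2} \sqrt{-102} = -8001 + \sqrt{2} i \sqrt{102} = -8001 + 2 i \sqrt{51}$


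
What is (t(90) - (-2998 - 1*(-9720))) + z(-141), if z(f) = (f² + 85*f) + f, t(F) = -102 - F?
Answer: 841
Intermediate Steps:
z(f) = f² + 86*f
(t(90) - (-2998 - 1*(-9720))) + z(-141) = ((-102 - 1*90) - (-2998 - 1*(-9720))) - 141*(86 - 141) = ((-102 - 90) - (-2998 + 9720)) - 141*(-55) = (-192 - 1*6722) + 7755 = (-192 - 6722) + 7755 = -6914 + 7755 = 841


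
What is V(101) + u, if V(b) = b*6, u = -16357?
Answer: -15751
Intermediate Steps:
V(b) = 6*b
V(101) + u = 6*101 - 16357 = 606 - 16357 = -15751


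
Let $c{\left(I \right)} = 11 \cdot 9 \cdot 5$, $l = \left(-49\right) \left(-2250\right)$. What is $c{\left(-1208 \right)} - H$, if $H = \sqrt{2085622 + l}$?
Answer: $495 - 4 \sqrt{137242} \approx -986.85$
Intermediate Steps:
$l = 110250$
$H = 4 \sqrt{137242}$ ($H = \sqrt{2085622 + 110250} = \sqrt{2195872} = 4 \sqrt{137242} \approx 1481.8$)
$c{\left(I \right)} = 495$ ($c{\left(I \right)} = 99 \cdot 5 = 495$)
$c{\left(-1208 \right)} - H = 495 - 4 \sqrt{137242}$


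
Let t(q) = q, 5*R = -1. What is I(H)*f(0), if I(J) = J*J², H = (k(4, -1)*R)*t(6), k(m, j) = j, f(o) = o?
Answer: 0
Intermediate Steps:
R = -⅕ (R = (⅕)*(-1) = -⅕ ≈ -0.20000)
H = 6/5 (H = -1*(-⅕)*6 = (⅕)*6 = 6/5 ≈ 1.2000)
I(J) = J³
I(H)*f(0) = (6/5)³*0 = (216/125)*0 = 0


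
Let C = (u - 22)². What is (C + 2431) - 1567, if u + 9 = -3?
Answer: 2020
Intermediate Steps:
u = -12 (u = -9 - 3 = -12)
C = 1156 (C = (-12 - 22)² = (-34)² = 1156)
(C + 2431) - 1567 = (1156 + 2431) - 1567 = 3587 - 1567 = 2020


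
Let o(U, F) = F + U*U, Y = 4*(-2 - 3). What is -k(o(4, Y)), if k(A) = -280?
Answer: 280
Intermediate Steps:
Y = -20 (Y = 4*(-5) = -20)
o(U, F) = F + U²
-k(o(4, Y)) = -1*(-280) = 280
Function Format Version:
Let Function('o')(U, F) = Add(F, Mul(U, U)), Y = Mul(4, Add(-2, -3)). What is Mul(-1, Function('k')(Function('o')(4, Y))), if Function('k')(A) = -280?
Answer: 280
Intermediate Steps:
Y = -20 (Y = Mul(4, -5) = -20)
Function('o')(U, F) = Add(F, Pow(U, 2))
Mul(-1, Function('k')(Function('o')(4, Y))) = Mul(-1, -280) = 280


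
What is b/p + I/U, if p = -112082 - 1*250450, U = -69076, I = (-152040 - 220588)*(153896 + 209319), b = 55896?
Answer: 1022219912379303/521713759 ≈ 1.9594e+6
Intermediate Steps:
I = -135344079020 (I = -372628*363215 = -135344079020)
p = -362532 (p = -112082 - 250450 = -362532)
b/p + I/U = 55896/(-362532) - 135344079020/(-69076) = 55896*(-1/362532) - 135344079020*(-1/69076) = -4658/30211 + 33836019755/17269 = 1022219912379303/521713759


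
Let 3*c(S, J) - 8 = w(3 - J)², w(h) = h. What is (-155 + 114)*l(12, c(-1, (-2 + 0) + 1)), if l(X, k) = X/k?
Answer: -123/2 ≈ -61.500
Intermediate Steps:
c(S, J) = 8/3 + (3 - J)²/3
(-155 + 114)*l(12, c(-1, (-2 + 0) + 1)) = (-155 + 114)*(12/(8/3 + (-3 + ((-2 + 0) + 1))²/3)) = -492/(8/3 + (-3 + (-2 + 1))²/3) = -492/(8/3 + (-3 - 1)²/3) = -492/(8/3 + (⅓)*(-4)²) = -492/(8/3 + (⅓)*16) = -492/(8/3 + 16/3) = -492/8 = -41*3/2 = -123/2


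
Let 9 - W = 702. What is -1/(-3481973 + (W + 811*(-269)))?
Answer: 1/3700825 ≈ 2.7021e-7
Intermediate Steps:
W = -693 (W = 9 - 1*702 = 9 - 702 = -693)
-1/(-3481973 + (W + 811*(-269))) = -1/(-3481973 + (-693 + 811*(-269))) = -1/(-3481973 + (-693 - 218159)) = -1/(-3481973 - 218852) = -1/(-3700825) = -1*(-1/3700825) = 1/3700825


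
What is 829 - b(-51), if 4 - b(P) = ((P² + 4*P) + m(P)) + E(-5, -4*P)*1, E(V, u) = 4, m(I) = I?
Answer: 3175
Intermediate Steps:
b(P) = -P² - 5*P (b(P) = 4 - (((P² + 4*P) + P) + 4*1) = 4 - ((P² + 5*P) + 4) = 4 - (4 + P² + 5*P) = 4 + (-4 - P² - 5*P) = -P² - 5*P)
829 - b(-51) = 829 - (-51)*(-5 - 1*(-51)) = 829 - (-51)*(-5 + 51) = 829 - (-51)*46 = 829 - 1*(-2346) = 829 + 2346 = 3175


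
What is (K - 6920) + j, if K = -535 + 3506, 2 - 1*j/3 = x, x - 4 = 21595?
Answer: -68740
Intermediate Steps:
x = 21599 (x = 4 + 21595 = 21599)
j = -64791 (j = 6 - 3*21599 = 6 - 64797 = -64791)
K = 2971
(K - 6920) + j = (2971 - 6920) - 64791 = -3949 - 64791 = -68740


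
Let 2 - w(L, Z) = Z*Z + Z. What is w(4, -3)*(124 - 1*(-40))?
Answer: -656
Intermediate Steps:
w(L, Z) = 2 - Z - Z² (w(L, Z) = 2 - (Z*Z + Z) = 2 - (Z² + Z) = 2 - (Z + Z²) = 2 + (-Z - Z²) = 2 - Z - Z²)
w(4, -3)*(124 - 1*(-40)) = (2 - 1*(-3) - 1*(-3)²)*(124 - 1*(-40)) = (2 + 3 - 1*9)*(124 + 40) = (2 + 3 - 9)*164 = -4*164 = -656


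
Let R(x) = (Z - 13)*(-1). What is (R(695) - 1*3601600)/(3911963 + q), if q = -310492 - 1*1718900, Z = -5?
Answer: -3601582/1882571 ≈ -1.9131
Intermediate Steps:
q = -2029392 (q = -310492 - 1718900 = -2029392)
R(x) = 18 (R(x) = (-5 - 13)*(-1) = -18*(-1) = 18)
(R(695) - 1*3601600)/(3911963 + q) = (18 - 1*3601600)/(3911963 - 2029392) = (18 - 3601600)/1882571 = -3601582*1/1882571 = -3601582/1882571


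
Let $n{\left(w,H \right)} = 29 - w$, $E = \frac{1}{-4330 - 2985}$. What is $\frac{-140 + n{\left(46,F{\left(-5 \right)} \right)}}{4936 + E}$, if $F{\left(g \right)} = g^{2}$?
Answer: $- \frac{1148455}{36106839} \approx -0.031807$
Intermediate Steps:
$E = - \frac{1}{7315}$ ($E = \frac{1}{-7315} = - \frac{1}{7315} \approx -0.00013671$)
$\frac{-140 + n{\left(46,F{\left(-5 \right)} \right)}}{4936 + E} = \frac{-140 + \left(29 - 46\right)}{4936 - \frac{1}{7315}} = \frac{-140 + \left(29 - 46\right)}{\frac{36106839}{7315}} = \left(-140 - 17\right) \frac{7315}{36106839} = \left(-157\right) \frac{7315}{36106839} = - \frac{1148455}{36106839}$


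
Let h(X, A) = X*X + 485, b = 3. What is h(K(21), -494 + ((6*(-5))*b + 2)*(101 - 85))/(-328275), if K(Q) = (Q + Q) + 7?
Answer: -962/109425 ≈ -0.0087914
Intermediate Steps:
K(Q) = 7 + 2*Q (K(Q) = 2*Q + 7 = 7 + 2*Q)
h(X, A) = 485 + X**2 (h(X, A) = X**2 + 485 = 485 + X**2)
h(K(21), -494 + ((6*(-5))*b + 2)*(101 - 85))/(-328275) = (485 + (7 + 2*21)**2)/(-328275) = (485 + (7 + 42)**2)*(-1/328275) = (485 + 49**2)*(-1/328275) = (485 + 2401)*(-1/328275) = 2886*(-1/328275) = -962/109425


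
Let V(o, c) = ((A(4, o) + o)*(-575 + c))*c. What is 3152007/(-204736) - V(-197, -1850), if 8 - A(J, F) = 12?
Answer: 184617869727993/204736 ≈ 9.0174e+8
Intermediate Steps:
A(J, F) = -4 (A(J, F) = 8 - 1*12 = 8 - 12 = -4)
V(o, c) = c*(-575 + c)*(-4 + o) (V(o, c) = ((-4 + o)*(-575 + c))*c = ((-575 + c)*(-4 + o))*c = c*(-575 + c)*(-4 + o))
3152007/(-204736) - V(-197, -1850) = 3152007/(-204736) - (-1850)*(2300 - 575*(-197) - 4*(-1850) - 1850*(-197)) = 3152007*(-1/204736) - (-1850)*(2300 + 113275 + 7400 + 364450) = -3152007/204736 - (-1850)*487425 = -3152007/204736 - 1*(-901736250) = -3152007/204736 + 901736250 = 184617869727993/204736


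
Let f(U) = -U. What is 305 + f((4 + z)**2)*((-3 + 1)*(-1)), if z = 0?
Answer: 273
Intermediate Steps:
305 + f((4 + z)**2)*((-3 + 1)*(-1)) = 305 + (-(4 + 0)**2)*((-3 + 1)*(-1)) = 305 + (-1*4**2)*(-2*(-1)) = 305 - 1*16*2 = 305 - 16*2 = 305 - 32 = 273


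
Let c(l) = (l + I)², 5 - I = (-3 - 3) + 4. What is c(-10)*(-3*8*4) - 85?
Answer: -949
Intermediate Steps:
I = 7 (I = 5 - ((-3 - 3) + 4) = 5 - (-6 + 4) = 5 - 1*(-2) = 5 + 2 = 7)
c(l) = (7 + l)² (c(l) = (l + 7)² = (7 + l)²)
c(-10)*(-3*8*4) - 85 = (7 - 10)²*(-3*8*4) - 85 = (-3)²*(-24*4) - 85 = 9*(-96) - 85 = -864 - 85 = -949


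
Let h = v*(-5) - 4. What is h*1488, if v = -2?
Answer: 8928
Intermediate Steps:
h = 6 (h = -2*(-5) - 4 = 10 - 4 = 6)
h*1488 = 6*1488 = 8928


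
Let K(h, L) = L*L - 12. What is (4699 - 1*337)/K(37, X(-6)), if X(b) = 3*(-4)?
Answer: 727/22 ≈ 33.045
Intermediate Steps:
X(b) = -12
K(h, L) = -12 + L² (K(h, L) = L² - 12 = -12 + L²)
(4699 - 1*337)/K(37, X(-6)) = (4699 - 1*337)/(-12 + (-12)²) = (4699 - 337)/(-12 + 144) = 4362/132 = 4362*(1/132) = 727/22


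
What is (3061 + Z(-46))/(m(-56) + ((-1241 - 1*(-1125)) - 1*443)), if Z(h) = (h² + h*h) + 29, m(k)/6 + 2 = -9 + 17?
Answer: -14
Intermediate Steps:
m(k) = 36 (m(k) = -12 + 6*(-9 + 17) = -12 + 6*8 = -12 + 48 = 36)
Z(h) = 29 + 2*h² (Z(h) = (h² + h²) + 29 = 2*h² + 29 = 29 + 2*h²)
(3061 + Z(-46))/(m(-56) + ((-1241 - 1*(-1125)) - 1*443)) = (3061 + (29 + 2*(-46)²))/(36 + ((-1241 - 1*(-1125)) - 1*443)) = (3061 + (29 + 2*2116))/(36 + ((-1241 + 1125) - 443)) = (3061 + (29 + 4232))/(36 + (-116 - 443)) = (3061 + 4261)/(36 - 559) = 7322/(-523) = 7322*(-1/523) = -14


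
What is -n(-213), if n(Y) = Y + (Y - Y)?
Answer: 213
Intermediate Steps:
n(Y) = Y (n(Y) = Y + 0 = Y)
-n(-213) = -1*(-213) = 213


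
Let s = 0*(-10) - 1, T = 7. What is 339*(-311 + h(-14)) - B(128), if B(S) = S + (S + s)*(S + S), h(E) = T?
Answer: -135696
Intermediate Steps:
h(E) = 7
s = -1 (s = 0 - 1 = -1)
B(S) = S + 2*S*(-1 + S) (B(S) = S + (S - 1)*(S + S) = S + (-1 + S)*(2*S) = S + 2*S*(-1 + S))
339*(-311 + h(-14)) - B(128) = 339*(-311 + 7) - 128*(-1 + 2*128) = 339*(-304) - 128*(-1 + 256) = -103056 - 128*255 = -103056 - 1*32640 = -103056 - 32640 = -135696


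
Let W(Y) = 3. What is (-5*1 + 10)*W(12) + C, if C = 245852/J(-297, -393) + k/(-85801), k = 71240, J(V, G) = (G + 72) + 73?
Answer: -5198208813/5319662 ≈ -977.17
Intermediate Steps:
J(V, G) = 145 + G (J(V, G) = (72 + G) + 73 = 145 + G)
C = -5278003743/5319662 (C = 245852/(145 - 393) + 71240/(-85801) = 245852/(-248) + 71240*(-1/85801) = 245852*(-1/248) - 71240/85801 = -61463/62 - 71240/85801 = -5278003743/5319662 ≈ -992.17)
(-5*1 + 10)*W(12) + C = (-5*1 + 10)*3 - 5278003743/5319662 = (-5 + 10)*3 - 5278003743/5319662 = 5*3 - 5278003743/5319662 = 15 - 5278003743/5319662 = -5198208813/5319662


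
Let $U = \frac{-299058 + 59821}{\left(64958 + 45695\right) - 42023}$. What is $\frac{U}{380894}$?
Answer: $- \frac{239237}{26140755220} \approx -9.1519 \cdot 10^{-6}$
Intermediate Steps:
$U = - \frac{239237}{68630}$ ($U = - \frac{239237}{110653 - 42023} = - \frac{239237}{68630} \approx -3.4859$)
$\frac{U}{380894} = - \frac{239237}{68630 \cdot 380894} = \left(- \frac{239237}{68630}\right) \frac{1}{380894} = - \frac{239237}{26140755220}$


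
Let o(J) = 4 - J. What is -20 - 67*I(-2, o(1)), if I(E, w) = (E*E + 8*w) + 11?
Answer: -2633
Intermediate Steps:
I(E, w) = 11 + E**2 + 8*w (I(E, w) = (E**2 + 8*w) + 11 = 11 + E**2 + 8*w)
-20 - 67*I(-2, o(1)) = -20 - 67*(11 + (-2)**2 + 8*(4 - 1*1)) = -20 - 67*(11 + 4 + 8*(4 - 1)) = -20 - 67*(11 + 4 + 8*3) = -20 - 67*(11 + 4 + 24) = -20 - 67*39 = -20 - 2613 = -2633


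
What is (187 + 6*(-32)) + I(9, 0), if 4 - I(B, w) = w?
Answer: -1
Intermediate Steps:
I(B, w) = 4 - w
(187 + 6*(-32)) + I(9, 0) = (187 + 6*(-32)) + (4 - 1*0) = (187 - 192) + (4 + 0) = -5 + 4 = -1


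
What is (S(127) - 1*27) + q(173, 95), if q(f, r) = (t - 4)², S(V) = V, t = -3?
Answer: 149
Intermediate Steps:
q(f, r) = 49 (q(f, r) = (-3 - 4)² = (-7)² = 49)
(S(127) - 1*27) + q(173, 95) = (127 - 1*27) + 49 = (127 - 27) + 49 = 100 + 49 = 149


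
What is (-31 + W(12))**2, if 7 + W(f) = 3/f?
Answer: 22801/16 ≈ 1425.1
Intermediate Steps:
W(f) = -7 + 3/f
(-31 + W(12))**2 = (-31 + (-7 + 3/12))**2 = (-31 + (-7 + 3*(1/12)))**2 = (-31 + (-7 + 1/4))**2 = (-31 - 27/4)**2 = (-151/4)**2 = 22801/16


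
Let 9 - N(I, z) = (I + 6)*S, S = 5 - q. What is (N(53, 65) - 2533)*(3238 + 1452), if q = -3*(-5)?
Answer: -9070460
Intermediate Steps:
q = 15
S = -10 (S = 5 - 1*15 = 5 - 15 = -10)
N(I, z) = 69 + 10*I (N(I, z) = 9 - (I + 6)*(-10) = 9 - (6 + I)*(-10) = 9 - (-60 - 10*I) = 9 + (60 + 10*I) = 69 + 10*I)
(N(53, 65) - 2533)*(3238 + 1452) = ((69 + 10*53) - 2533)*(3238 + 1452) = ((69 + 530) - 2533)*4690 = (599 - 2533)*4690 = -1934*4690 = -9070460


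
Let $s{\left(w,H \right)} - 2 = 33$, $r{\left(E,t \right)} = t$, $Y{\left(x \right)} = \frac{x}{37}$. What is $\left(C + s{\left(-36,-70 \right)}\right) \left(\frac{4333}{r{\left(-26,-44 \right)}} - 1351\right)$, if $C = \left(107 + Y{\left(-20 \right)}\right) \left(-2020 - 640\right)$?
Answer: $\frac{668156232765}{1628} \approx 4.1042 \cdot 10^{8}$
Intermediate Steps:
$Y{\left(x \right)} = \frac{x}{37}$ ($Y{\left(x \right)} = x \frac{1}{37} = \frac{x}{37}$)
$s{\left(w,H \right)} = 35$ ($s{\left(w,H \right)} = 2 + 33 = 35$)
$C = - \frac{10477740}{37}$ ($C = \left(107 + \frac{1}{37} \left(-20\right)\right) \left(-2020 - 640\right) = \left(107 - \frac{20}{37}\right) \left(-2660\right) = \frac{3939}{37} \left(-2660\right) = - \frac{10477740}{37} \approx -2.8318 \cdot 10^{5}$)
$\left(C + s{\left(-36,-70 \right)}\right) \left(\frac{4333}{r{\left(-26,-44 \right)}} - 1351\right) = \left(- \frac{10477740}{37} + 35\right) \left(\frac{4333}{-44} - 1351\right) = - \frac{10476445 \left(4333 \left(- \frac{1}{44}\right) - 1351\right)}{37} = - \frac{10476445 \left(- \frac{4333}{44} - 1351\right)}{37} = \left(- \frac{10476445}{37}\right) \left(- \frac{63777}{44}\right) = \frac{668156232765}{1628}$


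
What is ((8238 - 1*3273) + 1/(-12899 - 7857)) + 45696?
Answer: 1051519715/20756 ≈ 50661.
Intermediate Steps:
((8238 - 1*3273) + 1/(-12899 - 7857)) + 45696 = ((8238 - 3273) + 1/(-20756)) + 45696 = (4965 - 1/20756) + 45696 = 103053539/20756 + 45696 = 1051519715/20756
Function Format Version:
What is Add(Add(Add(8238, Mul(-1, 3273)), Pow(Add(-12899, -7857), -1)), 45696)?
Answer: Rational(1051519715, 20756) ≈ 50661.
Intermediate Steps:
Add(Add(Add(8238, Mul(-1, 3273)), Pow(Add(-12899, -7857), -1)), 45696) = Add(Add(Add(8238, -3273), Pow(-20756, -1)), 45696) = Add(Add(4965, Rational(-1, 20756)), 45696) = Add(Rational(103053539, 20756), 45696) = Rational(1051519715, 20756)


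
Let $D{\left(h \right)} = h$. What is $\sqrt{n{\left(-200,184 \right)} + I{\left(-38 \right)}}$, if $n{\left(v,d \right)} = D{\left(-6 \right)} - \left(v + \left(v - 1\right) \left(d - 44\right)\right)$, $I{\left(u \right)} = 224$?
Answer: $\sqrt{28558} \approx 168.99$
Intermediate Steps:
$n{\left(v,d \right)} = -6 - v - \left(-1 + v\right) \left(-44 + d\right)$ ($n{\left(v,d \right)} = -6 - \left(v + \left(v - 1\right) \left(d - 44\right)\right) = -6 - \left(v + \left(-1 + v\right) \left(-44 + d\right)\right) = -6 - v - \left(-1 + v\right) \left(-44 + d\right)$)
$\sqrt{n{\left(-200,184 \right)} + I{\left(-38 \right)}} = \sqrt{\left(-50 + 184 + 43 \left(-200\right) - 184 \left(-200\right)\right) + 224} = \sqrt{\left(-50 + 184 - 8600 + 36800\right) + 224} = \sqrt{28334 + 224} = \sqrt{28558}$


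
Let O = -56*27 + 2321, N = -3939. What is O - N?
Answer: 4748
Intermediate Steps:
O = 809 (O = -1512 + 2321 = 809)
O - N = 809 - 1*(-3939) = 809 + 3939 = 4748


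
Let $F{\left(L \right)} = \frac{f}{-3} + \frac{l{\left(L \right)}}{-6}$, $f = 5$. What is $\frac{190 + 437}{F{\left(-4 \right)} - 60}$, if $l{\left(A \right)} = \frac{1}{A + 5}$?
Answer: $- \frac{3762}{371} \approx -10.14$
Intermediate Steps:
$l{\left(A \right)} = \frac{1}{5 + A}$
$F{\left(L \right)} = - \frac{5}{3} - \frac{1}{6 \left(5 + L\right)}$ ($F{\left(L \right)} = \frac{5}{-3} + \frac{1}{\left(5 + L\right) \left(-6\right)} = 5 \left(- \frac{1}{3}\right) + \frac{1}{5 + L} \left(- \frac{1}{6}\right) = - \frac{5}{3} - \frac{1}{6 \left(5 + L\right)}$)
$\frac{190 + 437}{F{\left(-4 \right)} - 60} = \frac{190 + 437}{\frac{-51 - -40}{6 \left(5 - 4\right)} - 60} = \frac{627}{\frac{-51 + 40}{6 \cdot 1} - 60} = \frac{627}{\frac{1}{6} \cdot 1 \left(-11\right) - 60} = \frac{627}{- \frac{11}{6} - 60} = \frac{627}{- \frac{371}{6}} = 627 \left(- \frac{6}{371}\right) = - \frac{3762}{371}$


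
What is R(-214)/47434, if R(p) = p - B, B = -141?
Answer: -73/47434 ≈ -0.0015390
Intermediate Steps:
R(p) = 141 + p (R(p) = p - 1*(-141) = p + 141 = 141 + p)
R(-214)/47434 = (141 - 214)/47434 = -73*1/47434 = -73/47434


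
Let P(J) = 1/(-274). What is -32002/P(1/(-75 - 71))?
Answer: 8768548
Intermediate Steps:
P(J) = -1/274
-32002/P(1/(-75 - 71)) = -32002/(-1/274) = -32002*(-274) = 8768548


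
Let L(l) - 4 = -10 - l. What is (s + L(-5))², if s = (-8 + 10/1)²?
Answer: 9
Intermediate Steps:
L(l) = -6 - l (L(l) = 4 + (-10 - l) = -6 - l)
s = 4 (s = (-8 + 10*1)² = (-8 + 10)² = 2² = 4)
(s + L(-5))² = (4 + (-6 - 1*(-5)))² = (4 + (-6 + 5))² = (4 - 1)² = 3² = 9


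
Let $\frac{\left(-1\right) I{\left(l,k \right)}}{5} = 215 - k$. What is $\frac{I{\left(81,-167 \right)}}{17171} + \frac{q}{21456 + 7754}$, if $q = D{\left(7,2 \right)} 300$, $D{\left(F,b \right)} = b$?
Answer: $- \frac{4548850}{50156491} \approx -0.090693$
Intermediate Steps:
$q = 600$ ($q = 2 \cdot 300 = 600$)
$I{\left(l,k \right)} = -1075 + 5 k$ ($I{\left(l,k \right)} = - 5 \left(215 - k\right) = -1075 + 5 k$)
$\frac{I{\left(81,-167 \right)}}{17171} + \frac{q}{21456 + 7754} = \frac{-1075 + 5 \left(-167\right)}{17171} + \frac{600}{21456 + 7754} = \left(-1075 - 835\right) \frac{1}{17171} + \frac{600}{29210} = \left(-1910\right) \frac{1}{17171} + 600 \cdot \frac{1}{29210} = - \frac{1910}{17171} + \frac{60}{2921} = - \frac{4548850}{50156491}$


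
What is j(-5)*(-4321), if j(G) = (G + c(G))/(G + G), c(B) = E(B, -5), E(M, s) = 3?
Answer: -4321/5 ≈ -864.20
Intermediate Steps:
c(B) = 3
j(G) = (3 + G)/(2*G) (j(G) = (G + 3)/(G + G) = (3 + G)/((2*G)) = (3 + G)*(1/(2*G)) = (3 + G)/(2*G))
j(-5)*(-4321) = ((1/2)*(3 - 5)/(-5))*(-4321) = ((1/2)*(-1/5)*(-2))*(-4321) = (1/5)*(-4321) = -4321/5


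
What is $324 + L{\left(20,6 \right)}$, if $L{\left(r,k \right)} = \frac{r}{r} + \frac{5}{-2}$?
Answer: $\frac{645}{2} \approx 322.5$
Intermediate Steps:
$L{\left(r,k \right)} = - \frac{3}{2}$ ($L{\left(r,k \right)} = 1 + 5 \left(- \frac{1}{2}\right) = 1 - \frac{5}{2} = - \frac{3}{2}$)
$324 + L{\left(20,6 \right)} = 324 - \frac{3}{2} = \frac{645}{2}$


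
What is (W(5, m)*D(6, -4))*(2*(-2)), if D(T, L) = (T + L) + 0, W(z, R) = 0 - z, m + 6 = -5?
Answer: 40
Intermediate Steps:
m = -11 (m = -6 - 5 = -11)
W(z, R) = -z
D(T, L) = L + T (D(T, L) = (L + T) + 0 = L + T)
(W(5, m)*D(6, -4))*(2*(-2)) = ((-1*5)*(-4 + 6))*(2*(-2)) = -5*2*(-4) = -10*(-4) = 40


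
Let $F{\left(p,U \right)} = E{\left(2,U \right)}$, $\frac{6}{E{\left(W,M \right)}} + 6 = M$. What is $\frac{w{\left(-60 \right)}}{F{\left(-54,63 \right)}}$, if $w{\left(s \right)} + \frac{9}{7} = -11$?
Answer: $- \frac{817}{7} \approx -116.71$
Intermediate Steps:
$E{\left(W,M \right)} = \frac{6}{-6 + M}$
$F{\left(p,U \right)} = \frac{6}{-6 + U}$
$w{\left(s \right)} = - \frac{86}{7}$ ($w{\left(s \right)} = - \frac{9}{7} - 11 = - \frac{86}{7}$)
$\frac{w{\left(-60 \right)}}{F{\left(-54,63 \right)}} = - \frac{86}{7 \frac{6}{-6 + 63}} = - \frac{86}{7 \cdot \frac{6}{57}} = - \frac{86}{7 \cdot 6 \cdot \frac{1}{57}} = - \frac{86}{7 \cdot \frac{2}{19}} = \left(- \frac{86}{7}\right) \frac{19}{2} = - \frac{817}{7}$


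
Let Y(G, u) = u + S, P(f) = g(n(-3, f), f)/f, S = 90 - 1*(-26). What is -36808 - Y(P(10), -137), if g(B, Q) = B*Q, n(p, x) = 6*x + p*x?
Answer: -36787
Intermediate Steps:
S = 116 (S = 90 + 26 = 116)
P(f) = 3*f (P(f) = ((f*(6 - 3))*f)/f = ((f*3)*f)/f = ((3*f)*f)/f = (3*f**2)/f = 3*f)
Y(G, u) = 116 + u (Y(G, u) = u + 116 = 116 + u)
-36808 - Y(P(10), -137) = -36808 - (116 - 137) = -36808 - 1*(-21) = -36808 + 21 = -36787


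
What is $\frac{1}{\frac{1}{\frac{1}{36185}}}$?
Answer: $\frac{1}{36185} \approx 2.7636 \cdot 10^{-5}$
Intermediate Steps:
$\frac{1}{\frac{1}{\frac{1}{36185}}} = \frac{1}{36185}$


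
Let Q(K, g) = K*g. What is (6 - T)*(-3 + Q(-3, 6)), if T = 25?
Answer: 399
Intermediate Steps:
(6 - T)*(-3 + Q(-3, 6)) = (6 - 1*25)*(-3 - 3*6) = (6 - 25)*(-3 - 18) = -19*(-21) = 399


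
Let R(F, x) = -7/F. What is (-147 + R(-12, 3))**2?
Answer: 3087049/144 ≈ 21438.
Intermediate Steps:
(-147 + R(-12, 3))**2 = (-147 - 7/(-12))**2 = (-147 - 7*(-1/12))**2 = (-147 + 7/12)**2 = (-1757/12)**2 = 3087049/144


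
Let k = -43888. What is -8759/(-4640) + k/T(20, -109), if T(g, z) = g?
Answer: -10173257/4640 ≈ -2192.5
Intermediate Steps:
-8759/(-4640) + k/T(20, -109) = -8759/(-4640) - 43888/20 = -8759*(-1/4640) - 43888*1/20 = 8759/4640 - 10972/5 = -10173257/4640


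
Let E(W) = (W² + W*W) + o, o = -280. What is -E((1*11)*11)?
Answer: -29002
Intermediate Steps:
E(W) = -280 + 2*W² (E(W) = (W² + W*W) - 280 = (W² + W²) - 280 = 2*W² - 280 = -280 + 2*W²)
-E((1*11)*11) = -(-280 + 2*((1*11)*11)²) = -(-280 + 2*(11*11)²) = -(-280 + 2*121²) = -(-280 + 2*14641) = -(-280 + 29282) = -1*29002 = -29002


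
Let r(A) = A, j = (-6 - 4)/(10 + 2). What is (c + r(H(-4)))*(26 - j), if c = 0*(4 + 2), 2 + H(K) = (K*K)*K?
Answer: -1771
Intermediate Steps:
j = -⅚ (j = -10/12 = -10*1/12 = -⅚ ≈ -0.83333)
H(K) = -2 + K³ (H(K) = -2 + (K*K)*K = -2 + K²*K = -2 + K³)
c = 0 (c = 0*6 = 0)
(c + r(H(-4)))*(26 - j) = (0 + (-2 + (-4)³))*(26 - 1*(-⅚)) = (0 + (-2 - 64))*(26 + ⅚) = (0 - 66)*(161/6) = -66*161/6 = -1771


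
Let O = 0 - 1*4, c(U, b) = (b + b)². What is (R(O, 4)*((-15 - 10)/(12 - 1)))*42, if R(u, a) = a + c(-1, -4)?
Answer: -71400/11 ≈ -6490.9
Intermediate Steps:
c(U, b) = 4*b² (c(U, b) = (2*b)² = 4*b²)
O = -4 (O = 0 - 4 = -4)
R(u, a) = 64 + a (R(u, a) = a + 4*(-4)² = a + 4*16 = a + 64 = 64 + a)
(R(O, 4)*((-15 - 10)/(12 - 1)))*42 = ((64 + 4)*((-15 - 10)/(12 - 1)))*42 = (68*(-25/11))*42 = -1700/11*42 = -71400/11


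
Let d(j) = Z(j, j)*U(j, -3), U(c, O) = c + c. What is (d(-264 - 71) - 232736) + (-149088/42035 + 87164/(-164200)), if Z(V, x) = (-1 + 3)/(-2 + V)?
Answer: -27067482504359729/116301176950 ≈ -2.3274e+5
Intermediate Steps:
Z(V, x) = 2/(-2 + V)
U(c, O) = 2*c
d(j) = 4*j/(-2 + j) (d(j) = (2/(-2 + j))*(2*j) = 4*j/(-2 + j))
(d(-264 - 71) - 232736) + (-149088/42035 + 87164/(-164200)) = (4*(-264 - 71)/(-2 + (-264 - 71)) - 232736) + (-149088/42035 + 87164/(-164200)) = (4*(-335)/(-2 - 335) - 232736) + (-149088*1/42035 + 87164*(-1/164200)) = (4*(-335)/(-337) - 232736) + (-149088/42035 - 21791/41050) = (4*(-335)*(-1/337) - 232736) - 1407209417/345107350 = (1340/337 - 232736) - 1407209417/345107350 = -78430692/337 - 1407209417/345107350 = -27067482504359729/116301176950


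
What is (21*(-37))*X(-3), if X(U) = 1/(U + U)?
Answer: 259/2 ≈ 129.50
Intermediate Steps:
X(U) = 1/(2*U)
(21*(-37))*X(-3) = (21*(-37))*((½)/(-3)) = -777*(-1)/(2*3) = -777*(-⅙) = 259/2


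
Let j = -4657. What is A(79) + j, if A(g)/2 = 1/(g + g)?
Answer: -367902/79 ≈ -4657.0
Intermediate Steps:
A(g) = 1/g (A(g) = 2/(g + g) = 2/((2*g)) = 2*(1/(2*g)) = 1/g)
A(79) + j = 1/79 - 4657 = -367902/79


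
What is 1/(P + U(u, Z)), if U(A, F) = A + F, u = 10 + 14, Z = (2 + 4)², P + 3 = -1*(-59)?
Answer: 1/116 ≈ 0.0086207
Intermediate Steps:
P = 56 (P = -3 - 1*(-59) = -3 + 59 = 56)
Z = 36 (Z = 6² = 36)
u = 24
1/(P + U(u, Z)) = 1/(56 + (24 + 36)) = 1/(56 + 60) = 1/116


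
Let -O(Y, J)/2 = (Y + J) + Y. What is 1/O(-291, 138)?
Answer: 1/888 ≈ 0.0011261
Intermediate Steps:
O(Y, J) = -4*Y - 2*J (O(Y, J) = -2*((Y + J) + Y) = -2*((J + Y) + Y) = -2*(J + 2*Y) = -4*Y - 2*J)
1/O(-291, 138) = 1/(-4*(-291) - 2*138) = 1/(1164 - 276) = 1/888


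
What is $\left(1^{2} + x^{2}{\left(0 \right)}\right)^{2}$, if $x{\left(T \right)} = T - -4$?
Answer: $289$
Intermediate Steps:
$x{\left(T \right)} = 4 + T$ ($x{\left(T \right)} = T + 4 = 4 + T$)
$\left(1^{2} + x^{2}{\left(0 \right)}\right)^{2} = \left(1^{2} + \left(4 + 0\right)^{2}\right)^{2} = \left(1 + 4^{2}\right)^{2} = \left(1 + 16\right)^{2} = 17^{2} = 289$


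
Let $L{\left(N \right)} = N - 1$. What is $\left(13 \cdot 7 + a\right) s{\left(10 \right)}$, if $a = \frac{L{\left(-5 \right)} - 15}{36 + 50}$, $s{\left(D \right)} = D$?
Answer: $\frac{39025}{43} \approx 907.56$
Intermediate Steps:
$L{\left(N \right)} = -1 + N$ ($L{\left(N \right)} = N - 1 = -1 + N$)
$a = - \frac{21}{86}$ ($a = \frac{\left(-1 - 5\right) - 15}{36 + 50} = \frac{-6 - 15}{86} = \left(-21\right) \frac{1}{86} = - \frac{21}{86} \approx -0.24419$)
$\left(13 \cdot 7 + a\right) s{\left(10 \right)} = \left(13 \cdot 7 - \frac{21}{86}\right) 10 = \left(91 - \frac{21}{86}\right) 10 = \frac{7805}{86} \cdot 10 = \frac{39025}{43}$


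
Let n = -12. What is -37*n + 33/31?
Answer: 13797/31 ≈ 445.06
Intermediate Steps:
-37*n + 33/31 = -37*(-12) + 33/31 = 444 + 33*(1/31) = 444 + 33/31 = 13797/31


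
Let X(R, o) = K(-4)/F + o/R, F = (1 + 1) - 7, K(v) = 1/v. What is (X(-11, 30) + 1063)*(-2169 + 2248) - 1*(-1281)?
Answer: 18710229/220 ≈ 85047.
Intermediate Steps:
F = -5 (F = 2 - 7 = -5)
X(R, o) = 1/20 + o/R (X(R, o) = 1/(-4*(-5)) + o/R = -¼*(-⅕) + o/R = 1/20 + o/R)
(X(-11, 30) + 1063)*(-2169 + 2248) - 1*(-1281) = ((30 + (1/20)*(-11))/(-11) + 1063)*(-2169 + 2248) - 1*(-1281) = (-(30 - 11/20)/11 + 1063)*79 + 1281 = (-1/11*589/20 + 1063)*79 + 1281 = (-589/220 + 1063)*79 + 1281 = (233271/220)*79 + 1281 = 18428409/220 + 1281 = 18710229/220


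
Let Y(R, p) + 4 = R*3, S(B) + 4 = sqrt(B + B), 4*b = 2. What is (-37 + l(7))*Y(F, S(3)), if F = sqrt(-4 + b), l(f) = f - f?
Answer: 148 - 111*I*sqrt(14)/2 ≈ 148.0 - 207.66*I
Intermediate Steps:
b = 1/2 (b = (1/4)*2 = 1/2 ≈ 0.50000)
l(f) = 0
S(B) = -4 + sqrt(2)*sqrt(B) (S(B) = -4 + sqrt(B + B) = -4 + sqrt(2*B) = -4 + sqrt(2)*sqrt(B))
F = I*sqrt(14)/2 (F = sqrt(-4 + 1/2) = sqrt(-7/2) = I*sqrt(14)/2 ≈ 1.8708*I)
Y(R, p) = -4 + 3*R (Y(R, p) = -4 + R*3 = -4 + 3*R)
(-37 + l(7))*Y(F, S(3)) = (-37 + 0)*(-4 + 3*(I*sqrt(14)/2)) = -37*(-4 + 3*I*sqrt(14)/2) = 148 - 111*I*sqrt(14)/2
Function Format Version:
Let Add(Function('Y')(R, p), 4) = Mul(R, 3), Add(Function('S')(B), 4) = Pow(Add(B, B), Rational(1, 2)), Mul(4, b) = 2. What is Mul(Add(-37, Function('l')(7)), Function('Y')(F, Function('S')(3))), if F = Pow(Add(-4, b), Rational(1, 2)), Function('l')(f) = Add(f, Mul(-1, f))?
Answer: Add(148, Mul(Rational(-111, 2), I, Pow(14, Rational(1, 2)))) ≈ Add(148.00, Mul(-207.66, I))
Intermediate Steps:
b = Rational(1, 2) (b = Mul(Rational(1, 4), 2) = Rational(1, 2) ≈ 0.50000)
Function('l')(f) = 0
Function('S')(B) = Add(-4, Mul(Pow(2, Rational(1, 2)), Pow(B, Rational(1, 2)))) (Function('S')(B) = Add(-4, Pow(Add(B, B), Rational(1, 2))) = Add(-4, Pow(Mul(2, B), Rational(1, 2))) = Add(-4, Mul(Pow(2, Rational(1, 2)), Pow(B, Rational(1, 2)))))
F = Mul(Rational(1, 2), I, Pow(14, Rational(1, 2))) (F = Pow(Add(-4, Rational(1, 2)), Rational(1, 2)) = Pow(Rational(-7, 2), Rational(1, 2)) = Mul(Rational(1, 2), I, Pow(14, Rational(1, 2))) ≈ Mul(1.8708, I))
Function('Y')(R, p) = Add(-4, Mul(3, R)) (Function('Y')(R, p) = Add(-4, Mul(R, 3)) = Add(-4, Mul(3, R)))
Mul(Add(-37, Function('l')(7)), Function('Y')(F, Function('S')(3))) = Mul(Add(-37, 0), Add(-4, Mul(3, Mul(Rational(1, 2), I, Pow(14, Rational(1, 2)))))) = Mul(-37, Add(-4, Mul(Rational(3, 2), I, Pow(14, Rational(1, 2))))) = Add(148, Mul(Rational(-111, 2), I, Pow(14, Rational(1, 2))))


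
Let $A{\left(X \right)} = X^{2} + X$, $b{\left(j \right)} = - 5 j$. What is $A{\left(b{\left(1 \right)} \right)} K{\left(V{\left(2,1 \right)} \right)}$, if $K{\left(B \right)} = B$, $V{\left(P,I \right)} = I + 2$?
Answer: $60$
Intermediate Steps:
$V{\left(P,I \right)} = 2 + I$
$A{\left(X \right)} = X + X^{2}$
$A{\left(b{\left(1 \right)} \right)} K{\left(V{\left(2,1 \right)} \right)} = \left(-5\right) 1 \left(1 - 5\right) \left(2 + 1\right) = - 5 \left(1 - 5\right) 3 = \left(-5\right) \left(-4\right) 3 = 20 \cdot 3 = 60$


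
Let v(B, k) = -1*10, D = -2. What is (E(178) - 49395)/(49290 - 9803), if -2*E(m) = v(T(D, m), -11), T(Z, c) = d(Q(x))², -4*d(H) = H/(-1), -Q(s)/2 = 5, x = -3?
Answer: -49390/39487 ≈ -1.2508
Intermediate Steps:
Q(s) = -10 (Q(s) = -2*5 = -10)
d(H) = H/4 (d(H) = -H/(4*(-1)) = -H*(-1)/4 = -(-1)*H/4 = H/4)
T(Z, c) = 25/4 (T(Z, c) = ((¼)*(-10))² = (-5/2)² = 25/4)
v(B, k) = -10
E(m) = 5 (E(m) = -½*(-10) = 5)
(E(178) - 49395)/(49290 - 9803) = (5 - 49395)/(49290 - 9803) = -49390/39487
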